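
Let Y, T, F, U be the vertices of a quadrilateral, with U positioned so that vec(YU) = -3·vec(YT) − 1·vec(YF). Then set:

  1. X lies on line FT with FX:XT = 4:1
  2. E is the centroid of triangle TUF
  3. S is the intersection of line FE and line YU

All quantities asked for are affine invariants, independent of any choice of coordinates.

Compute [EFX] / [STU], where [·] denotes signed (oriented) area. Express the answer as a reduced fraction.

[EFX]:[STU] = 28/15

Set Y = (0, 0), T = (1, 0), F = (0, 1), U = (-3, -1); any affine frame gives the same invariant.
1. X lies on line FT with FX:XT = 4:1 ⇒ X = (4/5, 1/5)
2. E is the centroid of triangle TUF ⇒ E = (-2/3, 0)
3. S is the intersection of line FE and line YU ⇒ S = (-6/7, -2/7)
2·[EFX] = -4/3, 2·[STU] = -5/7
[EFX]:[STU] = -4/3:-5/7 = 28/15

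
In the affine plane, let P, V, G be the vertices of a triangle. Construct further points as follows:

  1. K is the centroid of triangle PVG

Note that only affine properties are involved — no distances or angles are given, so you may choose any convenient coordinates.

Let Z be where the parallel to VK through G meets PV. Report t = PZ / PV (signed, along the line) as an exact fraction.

t = 2

Set P = (0, 0), V = (1, 0), G = (0, 1); any affine frame gives the same invariant.
1. K is the centroid of triangle PVG ⇒ K = (1/3, 1/3)
through G parallel to VK: direction (-2/3, 1/3); meets PV at Z = (2, 0)
Z = P + t·(V−P) with t = 2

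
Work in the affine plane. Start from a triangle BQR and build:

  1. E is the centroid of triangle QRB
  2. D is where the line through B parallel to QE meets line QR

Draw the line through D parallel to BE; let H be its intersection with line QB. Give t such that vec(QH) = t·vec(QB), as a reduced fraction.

Assign B = (0, 0), Q = (1, 0), R = (0, 1) — the answer is frame-independent, so this choice is without loss of generality.
1. E is the centroid of triangle QRB ⇒ E = (1/3, 1/3)
2. D is where the line through B parallel to QE meets line QR ⇒ D = (2, -1)
through D parallel to BE: direction (1/3, 1/3); meets QB at H = (3, 0)
H = Q + t·(B−Q) with t = -2

t = -2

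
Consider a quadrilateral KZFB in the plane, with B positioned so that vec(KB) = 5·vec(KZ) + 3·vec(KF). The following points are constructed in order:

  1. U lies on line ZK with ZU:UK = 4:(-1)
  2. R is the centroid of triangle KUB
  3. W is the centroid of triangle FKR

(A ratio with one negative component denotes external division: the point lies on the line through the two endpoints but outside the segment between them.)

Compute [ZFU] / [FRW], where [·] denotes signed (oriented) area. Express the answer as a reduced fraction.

Assign K = (0, 0), Z = (1, 0), F = (0, 1), B = (5, 3) — the answer is frame-independent, so this choice is without loss of generality.
1. U lies on line ZK with ZU:UK = 4:(-1) ⇒ U = (-1/3, 0)
2. R is the centroid of triangle KUB ⇒ R = (14/9, 1)
3. W is the centroid of triangle FKR ⇒ W = (14/27, 2/3)
2·[ZFU] = 4/3, 2·[FRW] = -14/27
[ZFU]:[FRW] = 4/3:-14/27 = -18/7

[ZFU]:[FRW] = -18/7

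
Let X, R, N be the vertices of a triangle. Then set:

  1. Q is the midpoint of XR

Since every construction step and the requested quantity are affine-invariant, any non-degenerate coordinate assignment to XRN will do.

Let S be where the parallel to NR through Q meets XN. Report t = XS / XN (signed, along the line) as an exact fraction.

Choose coordinates X = (0, 0), R = (1, 0), N = (0, 1).
1. Q is the midpoint of XR ⇒ Q = (1/2, 0)
through Q parallel to NR: direction (1, -1); meets XN at S = (0, 1/2)
S = X + t·(N−X) with t = 1/2

t = 1/2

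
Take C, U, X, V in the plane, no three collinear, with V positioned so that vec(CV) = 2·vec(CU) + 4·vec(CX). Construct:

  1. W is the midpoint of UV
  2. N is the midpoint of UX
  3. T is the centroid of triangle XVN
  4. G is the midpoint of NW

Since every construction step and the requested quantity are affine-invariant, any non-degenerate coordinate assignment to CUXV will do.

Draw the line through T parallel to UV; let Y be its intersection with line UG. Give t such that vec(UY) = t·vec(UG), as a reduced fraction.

Set C = (0, 0), U = (1, 0), X = (0, 1), V = (2, 4); any affine frame gives the same invariant.
1. W is the midpoint of UV ⇒ W = (3/2, 2)
2. N is the midpoint of UX ⇒ N = (1/2, 1/2)
3. T is the centroid of triangle XVN ⇒ T = (5/6, 11/6)
4. G is the midpoint of NW ⇒ G = (1, 5/4)
through T parallel to UV: direction (1, 4); meets UG at Y = (1, 5/2)
Y = U + t·(G−U) with t = 2

t = 2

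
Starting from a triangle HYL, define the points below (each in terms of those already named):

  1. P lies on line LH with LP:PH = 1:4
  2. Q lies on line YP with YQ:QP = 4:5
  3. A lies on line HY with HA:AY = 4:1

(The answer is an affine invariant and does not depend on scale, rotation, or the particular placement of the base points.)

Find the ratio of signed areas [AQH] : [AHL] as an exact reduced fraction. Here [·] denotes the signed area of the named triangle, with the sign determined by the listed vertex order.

Assign H = (0, 0), Y = (1, 0), L = (0, 1) — the answer is frame-independent, so this choice is without loss of generality.
1. P lies on line LH with LP:PH = 1:4 ⇒ P = (0, 4/5)
2. Q lies on line YP with YQ:QP = 4:5 ⇒ Q = (5/9, 16/45)
3. A lies on line HY with HA:AY = 4:1 ⇒ A = (4/5, 0)
2·[AQH] = 64/225, 2·[AHL] = -4/5
[AQH]:[AHL] = 64/225:-4/5 = -16/45

[AQH]:[AHL] = -16/45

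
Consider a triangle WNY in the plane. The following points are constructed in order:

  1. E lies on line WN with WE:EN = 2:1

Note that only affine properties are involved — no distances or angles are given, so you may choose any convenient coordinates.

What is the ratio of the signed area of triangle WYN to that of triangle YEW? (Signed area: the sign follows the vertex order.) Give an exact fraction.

Choose coordinates W = (0, 0), N = (1, 0), Y = (0, 1).
1. E lies on line WN with WE:EN = 2:1 ⇒ E = (2/3, 0)
2·[WYN] = -1, 2·[YEW] = -2/3
[WYN]:[YEW] = -1:-2/3 = 3/2

[WYN]:[YEW] = 3/2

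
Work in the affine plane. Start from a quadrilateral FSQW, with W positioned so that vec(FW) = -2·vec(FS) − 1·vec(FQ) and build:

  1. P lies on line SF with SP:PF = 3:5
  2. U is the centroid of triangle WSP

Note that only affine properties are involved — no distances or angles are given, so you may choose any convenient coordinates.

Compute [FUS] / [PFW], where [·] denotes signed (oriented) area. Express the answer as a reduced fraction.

Choose coordinates F = (0, 0), S = (1, 0), Q = (0, 1), W = (-2, -1).
1. P lies on line SF with SP:PF = 3:5 ⇒ P = (5/8, 0)
2. U is the centroid of triangle WSP ⇒ U = (-1/8, -1/3)
2·[FUS] = 1/3, 2·[PFW] = 5/8
[FUS]:[PFW] = 1/3:5/8 = 8/15

[FUS]:[PFW] = 8/15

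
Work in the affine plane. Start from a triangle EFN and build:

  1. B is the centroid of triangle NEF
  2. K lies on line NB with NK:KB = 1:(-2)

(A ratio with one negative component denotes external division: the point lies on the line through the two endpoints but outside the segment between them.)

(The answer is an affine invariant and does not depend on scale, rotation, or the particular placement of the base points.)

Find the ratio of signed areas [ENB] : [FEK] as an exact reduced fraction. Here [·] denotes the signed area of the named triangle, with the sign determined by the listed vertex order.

Set E = (0, 0), F = (1, 0), N = (0, 1); any affine frame gives the same invariant.
1. B is the centroid of triangle NEF ⇒ B = (1/3, 1/3)
2. K lies on line NB with NK:KB = 1:(-2) ⇒ K = (-1/3, 5/3)
2·[ENB] = -1/3, 2·[FEK] = -5/3
[ENB]:[FEK] = -1/3:-5/3 = 1/5

[ENB]:[FEK] = 1/5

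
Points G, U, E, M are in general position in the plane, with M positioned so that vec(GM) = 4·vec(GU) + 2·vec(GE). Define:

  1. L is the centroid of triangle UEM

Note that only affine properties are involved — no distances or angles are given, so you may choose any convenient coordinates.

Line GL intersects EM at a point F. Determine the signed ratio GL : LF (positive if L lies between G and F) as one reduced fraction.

GL:LF = 7/5

Assign G = (0, 0), U = (1, 0), E = (0, 1), M = (4, 2) — the answer is frame-independent, so this choice is without loss of generality.
1. L is the centroid of triangle UEM ⇒ L = (5/3, 1)
line GL meets EM at F = (20/7, 12/7)
L = G + t·(F−G) with t = 7/12, so GL:LF = 7/12:5/12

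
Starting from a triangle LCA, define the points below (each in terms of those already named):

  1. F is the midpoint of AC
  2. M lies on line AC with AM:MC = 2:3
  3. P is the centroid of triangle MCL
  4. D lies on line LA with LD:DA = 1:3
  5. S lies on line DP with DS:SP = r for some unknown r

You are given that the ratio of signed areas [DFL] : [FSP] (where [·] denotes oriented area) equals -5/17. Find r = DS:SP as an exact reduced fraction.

r = -2/3

Work in coordinates with L = (0, 0), C = (1, 0), A = (0, 1).
1. F is the midpoint of AC ⇒ F = (1/2, 1/2)
2. M lies on line AC with AM:MC = 2:3 ⇒ M = (2/5, 3/5)
3. P is the centroid of triangle MCL ⇒ P = (7/15, 1/5)
4. D lies on line LA with LD:DA = 1:3 ⇒ D = (0, 1/4)
5. With DS:SP = r, write λ = r/(r+1) so S = D + λ·(P−D); S is affine-linear in λ
Every point depending on S is an affine combination of S and λ-independent points, so each such coordinate is linear in λ; the λ² term in each signed area is a multiple of (P−D)×(P−D) = 0, so 2·[DFL] and 2·[FSP] are each linear in λ. Evaluating at λ=0 and λ=1:
  2·[DFL] = -1/8,   2·[FSP] = -17/120·λ + 17/120
So [DFL]:[FSP] = (-1/8) / (-17/120·λ + 17/120). Setting this equal to -5/17:
  -1/8 = -5/17·(-17/120·λ + 17/120)  ⇒  λ = -2
Then r = λ/(1−λ) = (-2)/(3) = -2/3. Check: with r = -2/3, S = (-14/15, 7/20) and [DFL]:[FSP] = -5/17 as required.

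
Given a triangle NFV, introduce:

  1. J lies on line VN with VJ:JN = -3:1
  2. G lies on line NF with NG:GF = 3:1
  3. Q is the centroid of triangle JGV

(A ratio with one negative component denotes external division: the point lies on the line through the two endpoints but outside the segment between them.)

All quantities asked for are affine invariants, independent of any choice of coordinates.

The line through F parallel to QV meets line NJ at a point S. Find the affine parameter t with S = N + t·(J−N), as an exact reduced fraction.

t = -20/3

Choose coordinates N = (0, 0), F = (1, 0), V = (0, 1).
1. J lies on line VN with VJ:JN = -3:1 ⇒ J = (0, -1/2)
2. G lies on line NF with NG:GF = 3:1 ⇒ G = (3/4, 0)
3. Q is the centroid of triangle JGV ⇒ Q = (1/4, 1/6)
through F parallel to QV: direction (-1/4, 5/6); meets NJ at S = (0, 10/3)
S = N + t·(J−N) with t = -20/3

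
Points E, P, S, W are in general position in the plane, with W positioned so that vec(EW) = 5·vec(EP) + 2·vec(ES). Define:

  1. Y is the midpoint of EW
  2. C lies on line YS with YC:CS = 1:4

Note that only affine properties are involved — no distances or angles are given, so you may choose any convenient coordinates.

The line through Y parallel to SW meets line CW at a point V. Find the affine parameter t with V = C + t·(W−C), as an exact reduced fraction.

t = -1/4

Work in coordinates with E = (0, 0), P = (1, 0), S = (0, 1), W = (5, 2).
1. Y is the midpoint of EW ⇒ Y = (5/2, 1)
2. C lies on line YS with YC:CS = 1:4 ⇒ C = (2, 1)
through Y parallel to SW: direction (5, 1); meets CW at V = (5/4, 3/4)
V = C + t·(W−C) with t = -1/4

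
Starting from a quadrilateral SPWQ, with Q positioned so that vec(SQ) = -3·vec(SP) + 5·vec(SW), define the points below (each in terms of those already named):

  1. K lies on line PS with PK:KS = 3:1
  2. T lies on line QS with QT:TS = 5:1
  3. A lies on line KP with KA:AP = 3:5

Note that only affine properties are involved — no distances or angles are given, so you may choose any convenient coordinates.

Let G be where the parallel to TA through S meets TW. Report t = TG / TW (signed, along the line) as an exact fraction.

t = -85/113

Assign S = (0, 0), P = (1, 0), W = (0, 1), Q = (-3, 5) — the answer is frame-independent, so this choice is without loss of generality.
1. K lies on line PS with PK:KS = 3:1 ⇒ K = (1/4, 0)
2. T lies on line QS with QT:TS = 5:1 ⇒ T = (-1/2, 5/6)
3. A lies on line KP with KA:AP = 3:5 ⇒ A = (17/32, 0)
through S parallel to TA: direction (33/32, -5/6); meets TW at G = (-99/113, 80/113)
G = T + t·(W−T) with t = -85/113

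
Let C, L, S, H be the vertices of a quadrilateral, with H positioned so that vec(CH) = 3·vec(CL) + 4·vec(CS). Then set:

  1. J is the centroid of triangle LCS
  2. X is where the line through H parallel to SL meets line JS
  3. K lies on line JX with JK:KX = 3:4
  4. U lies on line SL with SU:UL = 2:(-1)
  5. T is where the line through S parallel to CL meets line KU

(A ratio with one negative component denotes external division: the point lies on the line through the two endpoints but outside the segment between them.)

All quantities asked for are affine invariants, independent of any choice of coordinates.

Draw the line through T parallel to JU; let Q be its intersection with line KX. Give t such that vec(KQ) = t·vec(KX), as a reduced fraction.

Work in coordinates with C = (0, 0), L = (1, 0), S = (0, 1), H = (3, 4).
1. J is the centroid of triangle LCS ⇒ J = (1/3, 1/3)
2. X is where the line through H parallel to SL meets line JS ⇒ X = (-6, 13)
3. K lies on line JX with JK:KX = 3:4 ⇒ K = (-50/21, 121/21)
4. U lies on line SL with SU:UL = 2:(-1) ⇒ U = (2, -1)
5. T is where the line through S parallel to CL meets line KU ⇒ T = (50/71, 1)
through T parallel to JU: direction (5/3, -4/3); meets KX at Q = (-100/213, 413/213)
Q = K + t·(X−K) with t = -75/142

t = -75/142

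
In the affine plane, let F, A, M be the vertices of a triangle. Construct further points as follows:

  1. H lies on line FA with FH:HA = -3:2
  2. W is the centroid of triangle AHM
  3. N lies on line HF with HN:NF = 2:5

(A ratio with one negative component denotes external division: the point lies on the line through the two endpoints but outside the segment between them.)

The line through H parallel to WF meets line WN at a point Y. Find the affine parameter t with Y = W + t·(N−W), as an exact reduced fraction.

t = 7/5

Assign F = (0, 0), A = (1, 0), M = (0, 1) — the answer is frame-independent, so this choice is without loss of generality.
1. H lies on line FA with FH:HA = -3:2 ⇒ H = (3, 0)
2. W is the centroid of triangle AHM ⇒ W = (4/3, 1/3)
3. N lies on line HF with HN:NF = 2:5 ⇒ N = (15/7, 0)
through H parallel to WF: direction (-4/3, -1/3); meets WN at Y = (37/15, -2/15)
Y = W + t·(N−W) with t = 7/5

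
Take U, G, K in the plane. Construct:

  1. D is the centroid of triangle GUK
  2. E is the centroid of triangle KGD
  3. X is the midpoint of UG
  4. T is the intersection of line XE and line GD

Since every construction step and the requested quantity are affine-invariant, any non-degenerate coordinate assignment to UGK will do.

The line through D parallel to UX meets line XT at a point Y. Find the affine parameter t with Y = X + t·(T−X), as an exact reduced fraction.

Assign U = (0, 0), G = (1, 0), K = (0, 1) — the answer is frame-independent, so this choice is without loss of generality.
1. D is the centroid of triangle GUK ⇒ D = (1/3, 1/3)
2. E is the centroid of triangle KGD ⇒ E = (4/9, 4/9)
3. X is the midpoint of UG ⇒ X = (1/2, 0)
4. T is the intersection of line XE and line GD ⇒ T = (7/15, 4/15)
through D parallel to UX: direction (1/2, 0); meets XT at Y = (11/24, 1/3)
Y = X + t·(T−X) with t = 5/4

t = 5/4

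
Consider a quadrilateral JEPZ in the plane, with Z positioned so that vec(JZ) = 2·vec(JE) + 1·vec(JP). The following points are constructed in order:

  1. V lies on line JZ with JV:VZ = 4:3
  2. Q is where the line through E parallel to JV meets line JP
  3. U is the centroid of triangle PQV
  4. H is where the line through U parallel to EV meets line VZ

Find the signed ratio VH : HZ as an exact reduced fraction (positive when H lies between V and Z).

VH:HZ = -17/35

Choose coordinates J = (0, 0), E = (1, 0), P = (0, 1), Z = (2, 1).
1. V lies on line JZ with JV:VZ = 4:3 ⇒ V = (8/7, 4/7)
2. Q is where the line through E parallel to JV meets line JP ⇒ Q = (0, -1/2)
3. U is the centroid of triangle PQV ⇒ U = (8/21, 5/14)
4. H is where the line through U parallel to EV meets line VZ ⇒ H = (1/3, 1/6)
H = V + t·(Z−V) with t = -17/18, so VH:HZ = t:(1−t) = -17/18:35/18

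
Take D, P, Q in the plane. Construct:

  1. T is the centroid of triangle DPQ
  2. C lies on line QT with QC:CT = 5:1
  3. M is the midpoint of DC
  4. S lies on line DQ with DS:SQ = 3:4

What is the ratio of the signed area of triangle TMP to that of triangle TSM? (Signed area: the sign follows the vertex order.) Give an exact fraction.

Assign D = (0, 0), P = (1, 0), Q = (0, 1) — the answer is frame-independent, so this choice is without loss of generality.
1. T is the centroid of triangle DPQ ⇒ T = (1/3, 1/3)
2. C lies on line QT with QC:CT = 5:1 ⇒ C = (5/18, 4/9)
3. M is the midpoint of DC ⇒ M = (5/36, 2/9)
4. S lies on line DQ with DS:SQ = 3:4 ⇒ S = (0, 3/7)
2·[TMP] = 5/36, 2·[TSM] = 1/18
[TMP]:[TSM] = 5/36:1/18 = 5/2

[TMP]:[TSM] = 5/2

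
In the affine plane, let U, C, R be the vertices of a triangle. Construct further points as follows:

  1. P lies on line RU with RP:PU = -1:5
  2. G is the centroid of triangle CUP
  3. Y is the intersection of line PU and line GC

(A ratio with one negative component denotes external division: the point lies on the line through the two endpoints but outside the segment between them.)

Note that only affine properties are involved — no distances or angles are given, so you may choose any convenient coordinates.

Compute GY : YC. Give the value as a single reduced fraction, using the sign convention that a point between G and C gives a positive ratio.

Work in coordinates with U = (0, 0), C = (1, 0), R = (0, 1).
1. P lies on line RU with RP:PU = -1:5 ⇒ P = (0, 5/4)
2. G is the centroid of triangle CUP ⇒ G = (1/3, 5/12)
3. Y is the intersection of line PU and line GC ⇒ Y = (0, 5/8)
Y = G + t·(C−G) with t = -1/2, so GY:YC = t:(1−t) = -1/2:3/2

GY:YC = -1/3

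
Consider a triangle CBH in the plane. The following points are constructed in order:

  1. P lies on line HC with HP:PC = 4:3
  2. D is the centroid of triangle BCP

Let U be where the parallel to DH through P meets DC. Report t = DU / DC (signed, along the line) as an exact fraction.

t = 4/7

Choose coordinates C = (0, 0), B = (1, 0), H = (0, 1).
1. P lies on line HC with HP:PC = 4:3 ⇒ P = (0, 3/7)
2. D is the centroid of triangle BCP ⇒ D = (1/3, 1/7)
through P parallel to DH: direction (-1/3, 6/7); meets DC at U = (1/7, 3/49)
U = D + t·(C−D) with t = 4/7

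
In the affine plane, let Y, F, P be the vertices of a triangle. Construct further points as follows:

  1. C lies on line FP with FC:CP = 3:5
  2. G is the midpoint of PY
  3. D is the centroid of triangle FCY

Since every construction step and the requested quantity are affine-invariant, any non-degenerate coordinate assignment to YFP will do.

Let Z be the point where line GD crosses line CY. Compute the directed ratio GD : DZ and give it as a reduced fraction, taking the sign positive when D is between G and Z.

GD:DZ = -7/2

Choose coordinates Y = (0, 0), F = (1, 0), P = (0, 1).
1. C lies on line FP with FC:CP = 3:5 ⇒ C = (5/8, 3/8)
2. G is the midpoint of PY ⇒ G = (0, 1/2)
3. D is the centroid of triangle FCY ⇒ D = (13/24, 1/8)
line GD meets CY at Z = (65/168, 13/56)
D = G + t·(Z−G) with t = 7/5, so GD:DZ = 7/5:-2/5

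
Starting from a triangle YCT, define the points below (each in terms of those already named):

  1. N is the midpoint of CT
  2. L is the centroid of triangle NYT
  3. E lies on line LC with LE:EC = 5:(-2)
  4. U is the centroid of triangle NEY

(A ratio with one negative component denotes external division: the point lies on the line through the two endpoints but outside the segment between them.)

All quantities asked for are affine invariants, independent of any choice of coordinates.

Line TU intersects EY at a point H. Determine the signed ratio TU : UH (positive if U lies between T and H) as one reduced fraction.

TU:UH = 67/17

Set Y = (0, 0), C = (1, 0), T = (0, 1); any affine frame gives the same invariant.
1. N is the midpoint of CT ⇒ N = (1/2, 1/2)
2. L is the centroid of triangle NYT ⇒ L = (1/6, 1/2)
3. E lies on line LC with LE:EC = 5:(-2) ⇒ E = (14/9, -1/3)
4. U is the centroid of triangle NEY ⇒ U = (37/54, 1/18)
line TU meets EY at H = (518/603, -37/201)
U = T + t·(H−T) with t = 67/84, so TU:UH = 67/84:17/84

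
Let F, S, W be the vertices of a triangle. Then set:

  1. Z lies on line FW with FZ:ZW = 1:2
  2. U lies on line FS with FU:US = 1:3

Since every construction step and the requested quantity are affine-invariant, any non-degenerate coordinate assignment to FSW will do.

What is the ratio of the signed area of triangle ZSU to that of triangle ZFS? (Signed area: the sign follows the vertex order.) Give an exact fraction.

[ZSU]:[ZFS] = -3/4

Set F = (0, 0), S = (1, 0), W = (0, 1); any affine frame gives the same invariant.
1. Z lies on line FW with FZ:ZW = 1:2 ⇒ Z = (0, 1/3)
2. U lies on line FS with FU:US = 1:3 ⇒ U = (1/4, 0)
2·[ZSU] = -1/4, 2·[ZFS] = 1/3
[ZSU]:[ZFS] = -1/4:1/3 = -3/4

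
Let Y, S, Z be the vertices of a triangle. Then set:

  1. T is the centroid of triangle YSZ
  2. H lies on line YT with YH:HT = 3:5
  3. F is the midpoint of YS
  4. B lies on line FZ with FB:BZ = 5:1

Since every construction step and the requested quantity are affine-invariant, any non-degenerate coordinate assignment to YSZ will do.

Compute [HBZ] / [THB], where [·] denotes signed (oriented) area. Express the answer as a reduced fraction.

[HBZ]:[THB] = -1/3

Work in coordinates with Y = (0, 0), S = (1, 0), Z = (0, 1).
1. T is the centroid of triangle YSZ ⇒ T = (1/3, 1/3)
2. H lies on line YT with YH:HT = 3:5 ⇒ H = (1/8, 1/8)
3. F is the midpoint of YS ⇒ F = (1/2, 0)
4. B lies on line FZ with FB:BZ = 5:1 ⇒ B = (1/12, 5/6)
2·[HBZ] = 5/96, 2·[THB] = -5/32
[HBZ]:[THB] = 5/96:-5/32 = -1/3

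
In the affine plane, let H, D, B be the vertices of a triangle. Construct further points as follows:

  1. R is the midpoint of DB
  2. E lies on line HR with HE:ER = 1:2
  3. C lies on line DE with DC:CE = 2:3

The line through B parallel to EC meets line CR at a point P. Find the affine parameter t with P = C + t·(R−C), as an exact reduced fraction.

Assign H = (0, 0), D = (1, 0), B = (0, 1) — the answer is frame-independent, so this choice is without loss of generality.
1. R is the midpoint of DB ⇒ R = (1/2, 1/2)
2. E lies on line HR with HE:ER = 1:2 ⇒ E = (1/6, 1/6)
3. C lies on line DE with DC:CE = 2:3 ⇒ C = (2/3, 1/15)
through B parallel to EC: direction (1/2, -1/10); meets CR at P = (1/3, 14/15)
P = C + t·(R−C) with t = 2

t = 2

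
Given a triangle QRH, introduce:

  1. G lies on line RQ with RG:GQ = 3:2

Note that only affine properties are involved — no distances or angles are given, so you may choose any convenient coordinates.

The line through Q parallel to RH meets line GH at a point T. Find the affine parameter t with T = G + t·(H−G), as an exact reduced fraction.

t = -2/3

Work in coordinates with Q = (0, 0), R = (1, 0), H = (0, 1).
1. G lies on line RQ with RG:GQ = 3:2 ⇒ G = (2/5, 0)
through Q parallel to RH: direction (-1, 1); meets GH at T = (2/3, -2/3)
T = G + t·(H−G) with t = -2/3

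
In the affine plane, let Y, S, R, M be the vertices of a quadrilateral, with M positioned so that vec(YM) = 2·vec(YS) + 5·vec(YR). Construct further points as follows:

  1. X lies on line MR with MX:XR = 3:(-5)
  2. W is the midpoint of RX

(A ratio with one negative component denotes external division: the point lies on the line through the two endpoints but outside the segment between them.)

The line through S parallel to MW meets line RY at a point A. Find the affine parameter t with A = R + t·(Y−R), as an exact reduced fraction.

Work in coordinates with Y = (0, 0), S = (1, 0), R = (0, 1), M = (2, 5).
1. X lies on line MR with MX:XR = 3:(-5) ⇒ X = (5, 11)
2. W is the midpoint of RX ⇒ W = (5/2, 6)
through S parallel to MW: direction (1/2, 1); meets RY at A = (0, -2)
A = R + t·(Y−R) with t = 3

t = 3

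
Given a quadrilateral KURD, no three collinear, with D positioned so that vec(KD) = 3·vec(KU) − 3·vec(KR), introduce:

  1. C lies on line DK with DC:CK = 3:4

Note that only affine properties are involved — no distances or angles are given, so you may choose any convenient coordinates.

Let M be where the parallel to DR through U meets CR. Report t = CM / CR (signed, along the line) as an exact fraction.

t = 16/9

Work in coordinates with K = (0, 0), U = (1, 0), R = (0, 1), D = (3, -3).
1. C lies on line DK with DC:CK = 3:4 ⇒ C = (12/7, -12/7)
through U parallel to DR: direction (-3, 4); meets CR at M = (-4/3, 28/9)
M = C + t·(R−C) with t = 16/9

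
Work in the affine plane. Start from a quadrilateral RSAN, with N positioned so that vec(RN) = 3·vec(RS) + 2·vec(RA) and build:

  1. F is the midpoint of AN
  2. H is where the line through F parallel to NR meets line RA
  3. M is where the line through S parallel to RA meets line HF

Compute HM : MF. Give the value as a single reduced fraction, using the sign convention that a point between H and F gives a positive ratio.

Choose coordinates R = (0, 0), S = (1, 0), A = (0, 1), N = (3, 2).
1. F is the midpoint of AN ⇒ F = (3/2, 3/2)
2. H is where the line through F parallel to NR meets line RA ⇒ H = (0, 1/2)
3. M is where the line through S parallel to RA meets line HF ⇒ M = (1, 7/6)
M = H + t·(F−H) with t = 2/3, so HM:MF = t:(1−t) = 2/3:1/3

HM:MF = 2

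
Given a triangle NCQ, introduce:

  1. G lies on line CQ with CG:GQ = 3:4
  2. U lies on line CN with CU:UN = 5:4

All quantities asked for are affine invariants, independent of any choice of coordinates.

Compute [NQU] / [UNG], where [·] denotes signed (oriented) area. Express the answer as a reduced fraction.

[NQU]:[UNG] = 7/3

Assign N = (0, 0), C = (1, 0), Q = (0, 1) — the answer is frame-independent, so this choice is without loss of generality.
1. G lies on line CQ with CG:GQ = 3:4 ⇒ G = (4/7, 3/7)
2. U lies on line CN with CU:UN = 5:4 ⇒ U = (4/9, 0)
2·[NQU] = -4/9, 2·[UNG] = -4/21
[NQU]:[UNG] = -4/9:-4/21 = 7/3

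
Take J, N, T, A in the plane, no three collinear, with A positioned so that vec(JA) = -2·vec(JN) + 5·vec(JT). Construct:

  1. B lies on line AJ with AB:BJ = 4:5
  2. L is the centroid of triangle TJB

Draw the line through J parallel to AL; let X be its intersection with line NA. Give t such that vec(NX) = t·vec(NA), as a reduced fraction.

Assign J = (0, 0), N = (1, 0), T = (0, 1), A = (-2, 5) — the answer is frame-independent, so this choice is without loss of generality.
1. B lies on line AJ with AB:BJ = 4:5 ⇒ B = (-10/9, 25/9)
2. L is the centroid of triangle TJB ⇒ L = (-10/27, 34/27)
through J parallel to AL: direction (44/27, -101/27); meets NA at X = (-220/83, 505/83)
X = N + t·(A−N) with t = 101/83

t = 101/83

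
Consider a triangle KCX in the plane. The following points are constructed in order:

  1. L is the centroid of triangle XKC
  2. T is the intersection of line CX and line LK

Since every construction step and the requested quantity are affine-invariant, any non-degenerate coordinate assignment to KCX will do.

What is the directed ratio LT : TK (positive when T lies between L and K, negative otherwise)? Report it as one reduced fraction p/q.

LT:TK = -1/3

Choose coordinates K = (0, 0), C = (1, 0), X = (0, 1).
1. L is the centroid of triangle XKC ⇒ L = (1/3, 1/3)
2. T is the intersection of line CX and line LK ⇒ T = (1/2, 1/2)
T = L + t·(K−L) with t = -1/2, so LT:TK = t:(1−t) = -1/2:3/2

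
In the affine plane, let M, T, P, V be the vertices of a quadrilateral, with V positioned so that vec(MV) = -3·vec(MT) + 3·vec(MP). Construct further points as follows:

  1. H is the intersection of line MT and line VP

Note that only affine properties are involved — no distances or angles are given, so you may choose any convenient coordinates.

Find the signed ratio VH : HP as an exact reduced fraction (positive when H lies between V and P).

Choose coordinates M = (0, 0), T = (1, 0), P = (0, 1), V = (-3, 3).
1. H is the intersection of line MT and line VP ⇒ H = (3/2, 0)
H = V + t·(P−V) with t = 3/2, so VH:HP = t:(1−t) = 3/2:-1/2

VH:HP = -3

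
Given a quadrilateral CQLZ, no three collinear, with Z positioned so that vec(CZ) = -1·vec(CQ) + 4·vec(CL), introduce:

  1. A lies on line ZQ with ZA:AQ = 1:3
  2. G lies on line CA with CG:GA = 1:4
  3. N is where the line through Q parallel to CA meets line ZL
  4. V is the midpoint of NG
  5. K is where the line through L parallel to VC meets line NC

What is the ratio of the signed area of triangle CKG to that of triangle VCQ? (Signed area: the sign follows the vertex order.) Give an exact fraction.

Assign C = (0, 0), Q = (1, 0), L = (0, 1), Z = (-1, 4) — the answer is frame-independent, so this choice is without loss of generality.
1. A lies on line ZQ with ZA:AQ = 1:3 ⇒ A = (-1/2, 3)
2. G lies on line CA with CG:GA = 1:4 ⇒ G = (-1/10, 3/5)
3. N is where the line through Q parallel to CA meets line ZL ⇒ N = (5/3, -4)
4. V is the midpoint of NG ⇒ V = (47/60, -17/10)
5. K is where the line through L parallel to VC meets line NC ⇒ K = (-235/54, 94/9)
2·[CKG] = -47/30, 2·[VCQ] = -17/10
[CKG]:[VCQ] = -47/30:-17/10 = 47/51

[CKG]:[VCQ] = 47/51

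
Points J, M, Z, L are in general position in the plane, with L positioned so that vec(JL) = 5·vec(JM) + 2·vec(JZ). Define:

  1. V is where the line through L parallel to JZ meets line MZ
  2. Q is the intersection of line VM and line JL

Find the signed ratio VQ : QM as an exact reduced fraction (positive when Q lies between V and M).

Choose coordinates J = (0, 0), M = (1, 0), Z = (0, 1), L = (5, 2).
1. V is where the line through L parallel to JZ meets line MZ ⇒ V = (5, -4)
2. Q is the intersection of line VM and line JL ⇒ Q = (5/7, 2/7)
Q = V + t·(M−V) with t = 15/14, so VQ:QM = t:(1−t) = 15/14:-1/14

VQ:QM = -15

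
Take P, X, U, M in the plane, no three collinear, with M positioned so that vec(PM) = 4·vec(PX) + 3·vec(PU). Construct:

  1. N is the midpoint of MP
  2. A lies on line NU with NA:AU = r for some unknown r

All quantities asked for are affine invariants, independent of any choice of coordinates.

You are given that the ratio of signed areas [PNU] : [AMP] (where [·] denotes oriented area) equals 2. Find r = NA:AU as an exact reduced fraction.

Set P = (0, 0), X = (1, 0), U = (0, 1), M = (4, 3); any affine frame gives the same invariant.
1. N is the midpoint of MP ⇒ N = (2, 3/2)
2. With NA:AU = r, write λ = r/(r+1) so A = N + λ·(U−N); A is affine-linear in λ
Every point depending on A is an affine combination of A and λ-independent points, so each such coordinate is linear in λ; the λ² term in each signed area is a multiple of (U−N)×(U−N) = 0, so 2·[PNU] and 2·[AMP] are each linear in λ. Evaluating at λ=0 and λ=1:
  2·[PNU] = 2,   2·[AMP] = -4·λ
So [PNU]:[AMP] = (2) / (-4·λ). Setting this equal to 2:
  2 = 2·(-4·λ)  ⇒  λ = -1/4
Then r = λ/(1−λ) = (-1/4)/(5/4) = -1/5. Check: with r = -1/5, A = (5/2, 13/8) and [PNU]:[AMP] = 2 as required.

r = -1/5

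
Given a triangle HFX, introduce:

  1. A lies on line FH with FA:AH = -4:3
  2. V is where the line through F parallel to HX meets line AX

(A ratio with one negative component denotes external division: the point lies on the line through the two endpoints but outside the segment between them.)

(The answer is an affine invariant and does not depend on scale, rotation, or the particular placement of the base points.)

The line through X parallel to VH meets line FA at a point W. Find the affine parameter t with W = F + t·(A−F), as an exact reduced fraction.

t = 7/16

Choose coordinates H = (0, 0), F = (1, 0), X = (0, 1).
1. A lies on line FH with FA:AH = -4:3 ⇒ A = (-3, 0)
2. V is where the line through F parallel to HX meets line AX ⇒ V = (1, 4/3)
through X parallel to VH: direction (-1, -4/3); meets FA at W = (-3/4, 0)
W = F + t·(A−F) with t = 7/16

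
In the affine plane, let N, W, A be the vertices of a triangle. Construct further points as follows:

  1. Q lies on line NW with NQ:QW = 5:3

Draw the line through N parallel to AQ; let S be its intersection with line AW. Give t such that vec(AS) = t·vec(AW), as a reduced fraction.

Work in coordinates with N = (0, 0), W = (1, 0), A = (0, 1).
1. Q lies on line NW with NQ:QW = 5:3 ⇒ Q = (5/8, 0)
through N parallel to AQ: direction (5/8, -1); meets AW at S = (-5/3, 8/3)
S = A + t·(W−A) with t = -5/3

t = -5/3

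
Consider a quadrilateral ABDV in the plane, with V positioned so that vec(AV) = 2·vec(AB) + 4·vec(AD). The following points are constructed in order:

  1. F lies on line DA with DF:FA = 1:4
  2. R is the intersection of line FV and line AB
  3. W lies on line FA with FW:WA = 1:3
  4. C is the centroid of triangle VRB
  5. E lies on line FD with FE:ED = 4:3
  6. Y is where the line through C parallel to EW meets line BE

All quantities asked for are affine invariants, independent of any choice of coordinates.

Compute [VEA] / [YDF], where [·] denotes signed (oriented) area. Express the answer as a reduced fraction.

Assign A = (0, 0), B = (1, 0), D = (0, 1), V = (2, 4) — the answer is frame-independent, so this choice is without loss of generality.
1. F lies on line DA with DF:FA = 1:4 ⇒ F = (0, 4/5)
2. R is the intersection of line FV and line AB ⇒ R = (-1/2, 0)
3. W lies on line FA with FW:WA = 1:3 ⇒ W = (0, 3/5)
4. C is the centroid of triangle VRB ⇒ C = (5/6, 4/3)
5. E lies on line FD with FE:ED = 4:3 ⇒ E = (0, 32/35)
6. Y is where the line through C parallel to EW meets line BE ⇒ Y = (5/6, 16/105)
2·[VEA] = 64/35, 2·[YDF] = 1/6
[VEA]:[YDF] = 64/35:1/6 = 384/35

[VEA]:[YDF] = 384/35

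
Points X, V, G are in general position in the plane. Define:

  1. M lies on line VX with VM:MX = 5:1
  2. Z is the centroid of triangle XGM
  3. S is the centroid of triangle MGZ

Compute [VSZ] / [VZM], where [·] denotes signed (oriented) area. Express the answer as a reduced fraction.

[VSZ]:[VZM] = 2/5

Assign X = (0, 0), V = (1, 0), G = (0, 1) — the answer is frame-independent, so this choice is without loss of generality.
1. M lies on line VX with VM:MX = 5:1 ⇒ M = (1/6, 0)
2. Z is the centroid of triangle XGM ⇒ Z = (1/18, 1/3)
3. S is the centroid of triangle MGZ ⇒ S = (2/27, 4/9)
2·[VSZ] = 1/9, 2·[VZM] = 5/18
[VSZ]:[VZM] = 1/9:5/18 = 2/5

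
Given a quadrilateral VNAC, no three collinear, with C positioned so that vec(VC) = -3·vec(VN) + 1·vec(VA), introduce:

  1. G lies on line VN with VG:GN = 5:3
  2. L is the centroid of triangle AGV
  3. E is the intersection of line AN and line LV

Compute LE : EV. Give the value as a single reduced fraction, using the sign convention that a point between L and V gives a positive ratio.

LE:EV = -11/24

Set V = (0, 0), N = (1, 0), A = (0, 1), C = (-3, 1); any affine frame gives the same invariant.
1. G lies on line VN with VG:GN = 5:3 ⇒ G = (5/8, 0)
2. L is the centroid of triangle AGV ⇒ L = (5/24, 1/3)
3. E is the intersection of line AN and line LV ⇒ E = (5/13, 8/13)
E = L + t·(V−L) with t = -11/13, so LE:EV = t:(1−t) = -11/13:24/13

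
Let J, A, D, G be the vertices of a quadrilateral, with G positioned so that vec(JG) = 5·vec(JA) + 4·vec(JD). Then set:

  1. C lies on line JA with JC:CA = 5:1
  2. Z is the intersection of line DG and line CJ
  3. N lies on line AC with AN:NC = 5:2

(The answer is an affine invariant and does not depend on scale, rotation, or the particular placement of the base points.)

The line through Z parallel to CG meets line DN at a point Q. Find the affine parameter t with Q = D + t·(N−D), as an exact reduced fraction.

Set J = (0, 0), A = (1, 0), D = (0, 1), G = (5, 4); any affine frame gives the same invariant.
1. C lies on line JA with JC:CA = 5:1 ⇒ C = (5/6, 0)
2. Z is the intersection of line DG and line CJ ⇒ Z = (-5/3, 0)
3. N lies on line AC with AN:NC = 5:2 ⇒ N = (37/42, 0)
through Z parallel to CG: direction (25/6, 4); meets DN at Q = (-185/646, 428/323)
Q = D + t·(N−D) with t = -105/323

t = -105/323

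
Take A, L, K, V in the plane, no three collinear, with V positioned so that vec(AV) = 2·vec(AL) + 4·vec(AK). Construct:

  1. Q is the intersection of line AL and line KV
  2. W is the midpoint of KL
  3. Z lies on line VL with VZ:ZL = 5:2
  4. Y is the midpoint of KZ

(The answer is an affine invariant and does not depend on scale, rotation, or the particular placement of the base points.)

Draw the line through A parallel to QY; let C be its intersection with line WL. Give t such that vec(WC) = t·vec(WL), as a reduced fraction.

Assign A = (0, 0), L = (1, 0), K = (0, 1), V = (2, 4) — the answer is frame-independent, so this choice is without loss of generality.
1. Q is the intersection of line AL and line KV ⇒ Q = (-2/3, 0)
2. W is the midpoint of KL ⇒ W = (1/2, 1/2)
3. Z lies on line VL with VZ:ZL = 5:2 ⇒ Z = (9/7, 8/7)
4. Y is the midpoint of KZ ⇒ Y = (9/14, 15/14)
through A parallel to QY: direction (55/42, 15/14); meets WL at C = (11/20, 9/20)
C = W + t·(L−W) with t = 1/10

t = 1/10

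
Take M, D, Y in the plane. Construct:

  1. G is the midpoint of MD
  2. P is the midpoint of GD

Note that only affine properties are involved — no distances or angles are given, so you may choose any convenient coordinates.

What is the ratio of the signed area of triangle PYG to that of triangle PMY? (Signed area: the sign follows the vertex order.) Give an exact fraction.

[PYG]:[PMY] = -1/3

Work in coordinates with M = (0, 0), D = (1, 0), Y = (0, 1).
1. G is the midpoint of MD ⇒ G = (1/2, 0)
2. P is the midpoint of GD ⇒ P = (3/4, 0)
2·[PYG] = 1/4, 2·[PMY] = -3/4
[PYG]:[PMY] = 1/4:-3/4 = -1/3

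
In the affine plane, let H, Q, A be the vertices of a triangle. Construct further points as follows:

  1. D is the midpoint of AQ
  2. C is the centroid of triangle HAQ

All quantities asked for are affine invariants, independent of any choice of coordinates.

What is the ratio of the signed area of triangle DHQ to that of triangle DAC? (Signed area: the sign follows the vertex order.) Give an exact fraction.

Assign H = (0, 0), Q = (1, 0), A = (0, 1) — the answer is frame-independent, so this choice is without loss of generality.
1. D is the midpoint of AQ ⇒ D = (1/2, 1/2)
2. C is the centroid of triangle HAQ ⇒ C = (1/3, 1/3)
2·[DHQ] = 1/2, 2·[DAC] = 1/6
[DHQ]:[DAC] = 1/2:1/6 = 3

[DHQ]:[DAC] = 3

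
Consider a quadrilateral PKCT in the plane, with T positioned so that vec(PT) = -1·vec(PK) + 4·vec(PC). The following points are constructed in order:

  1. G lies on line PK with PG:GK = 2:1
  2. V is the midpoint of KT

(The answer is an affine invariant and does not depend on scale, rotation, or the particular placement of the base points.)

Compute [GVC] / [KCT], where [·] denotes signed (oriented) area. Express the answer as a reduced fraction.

[GVC]:[KCT] = -1/3

Set P = (0, 0), K = (1, 0), C = (0, 1), T = (-1, 4); any affine frame gives the same invariant.
1. G lies on line PK with PG:GK = 2:1 ⇒ G = (2/3, 0)
2. V is the midpoint of KT ⇒ V = (0, 2)
2·[GVC] = 2/3, 2·[KCT] = -2
[GVC]:[KCT] = 2/3:-2 = -1/3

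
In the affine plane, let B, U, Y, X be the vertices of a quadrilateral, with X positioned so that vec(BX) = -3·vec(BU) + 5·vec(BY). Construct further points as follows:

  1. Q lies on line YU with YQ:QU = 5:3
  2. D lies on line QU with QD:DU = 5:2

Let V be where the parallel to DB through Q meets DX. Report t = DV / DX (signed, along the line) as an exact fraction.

t = 15/268

Choose coordinates B = (0, 0), U = (1, 0), Y = (0, 1), X = (-3, 5).
1. Q lies on line YU with YQ:QU = 5:3 ⇒ Q = (5/8, 3/8)
2. D lies on line QU with QD:DU = 5:2 ⇒ D = (25/28, 3/28)
through Q parallel to DB: direction (-25/28, -3/28); meets DX at V = (5065/7504, 2859/7504)
V = D + t·(X−D) with t = 15/268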